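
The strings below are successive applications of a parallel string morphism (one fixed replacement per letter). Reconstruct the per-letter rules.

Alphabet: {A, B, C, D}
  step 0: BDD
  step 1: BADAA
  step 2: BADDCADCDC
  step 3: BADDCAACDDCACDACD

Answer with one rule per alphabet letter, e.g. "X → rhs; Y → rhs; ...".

  step 2 ⇒ step 3: BADDCADCDC ⇒ BAD·DC·A·A·CD·DC·A·CD·A·CD
    A ↦ DC
    B ↦ BAD
    C ↦ CD
    D ↦ A

A->DC, B->BAD, C->CD, D->A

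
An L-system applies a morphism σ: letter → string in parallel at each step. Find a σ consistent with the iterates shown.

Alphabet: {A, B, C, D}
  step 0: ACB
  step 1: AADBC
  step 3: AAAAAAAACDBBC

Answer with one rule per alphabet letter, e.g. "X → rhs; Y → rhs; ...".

  step 0 ⇒ step 1: ACB ⇒ AA·DB·C
    A ↦ AA
    B ↦ C
    C ↦ DB
    D ↦ B  (constrained at step 1)

A->AA, B->C, C->DB, D->B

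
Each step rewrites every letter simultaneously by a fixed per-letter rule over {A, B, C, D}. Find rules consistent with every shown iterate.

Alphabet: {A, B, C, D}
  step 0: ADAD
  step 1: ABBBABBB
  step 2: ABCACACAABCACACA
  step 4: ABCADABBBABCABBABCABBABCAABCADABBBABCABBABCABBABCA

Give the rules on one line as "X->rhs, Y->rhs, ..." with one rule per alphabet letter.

A->AB, B->CA, C->D, D->BB

  step 1 ⇒ step 2: ABBBABBB ⇒ AB·CA·CA·CA·AB·CA·CA·CA
    A ↦ AB
    B ↦ CA
    C ↦ D  (constrained at step 2)
  step 0 ⇒ step 1: ADAD ⇒ AB·BB·AB·BB
    D ↦ BB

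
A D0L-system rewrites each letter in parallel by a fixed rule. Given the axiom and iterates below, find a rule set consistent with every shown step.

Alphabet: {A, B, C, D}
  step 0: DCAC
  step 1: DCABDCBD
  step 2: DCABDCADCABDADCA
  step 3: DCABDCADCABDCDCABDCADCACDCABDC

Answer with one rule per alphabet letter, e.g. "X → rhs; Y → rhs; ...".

  step 2 ⇒ step 3: DCABDCADCABDADCA ⇒ DCA·BD·C·A·DCA·BD·C·DCA·BD·C·A·DCA·C·DCA·BD·C
    A ↦ C
    B ↦ A
    C ↦ BD
    D ↦ DCA

A->C, B->A, C->BD, D->DCA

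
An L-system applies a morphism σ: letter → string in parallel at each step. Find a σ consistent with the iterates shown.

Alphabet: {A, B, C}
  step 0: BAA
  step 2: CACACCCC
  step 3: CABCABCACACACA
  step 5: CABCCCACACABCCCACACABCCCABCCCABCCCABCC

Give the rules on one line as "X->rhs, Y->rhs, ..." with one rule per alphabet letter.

  step 2 ⇒ step 3: CACACCCC ⇒ CA·B·CA·B·CA·CA·CA·CA
    A ↦ B
    C ↦ CA
    B ↦ CC  (constrained at step 0)

A->B, B->CC, C->CA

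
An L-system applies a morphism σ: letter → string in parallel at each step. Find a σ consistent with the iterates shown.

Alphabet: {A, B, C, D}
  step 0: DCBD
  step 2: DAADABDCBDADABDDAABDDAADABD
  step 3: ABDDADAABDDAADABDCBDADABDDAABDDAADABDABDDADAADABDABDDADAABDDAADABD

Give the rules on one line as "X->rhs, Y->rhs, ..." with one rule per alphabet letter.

  step 2 ⇒ step 3: DAADABDCBDADABDDAABDDAADABD ⇒ ABD·DA·DA·ABD·DA·AD·ABD·CBD·AD·ABD·DA·ABD·DA·AD·ABD·ABD·DA·DA·AD·ABD·ABD·DA·DA·ABD·DA·AD·ABD
    A ↦ DA
    B ↦ AD
    C ↦ CBD
    D ↦ ABD

A->DA, B->AD, C->CBD, D->ABD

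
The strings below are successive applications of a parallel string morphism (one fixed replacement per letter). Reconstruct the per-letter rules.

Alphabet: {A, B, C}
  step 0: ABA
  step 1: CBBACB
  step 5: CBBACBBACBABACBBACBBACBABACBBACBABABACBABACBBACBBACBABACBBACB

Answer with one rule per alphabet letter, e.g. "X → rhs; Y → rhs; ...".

  step 0 ⇒ step 1: ABA ⇒ CB·BA·CB
    A ↦ CB
    B ↦ BA
    C ↦ A  (constrained at step 1)

A->CB, B->BA, C->A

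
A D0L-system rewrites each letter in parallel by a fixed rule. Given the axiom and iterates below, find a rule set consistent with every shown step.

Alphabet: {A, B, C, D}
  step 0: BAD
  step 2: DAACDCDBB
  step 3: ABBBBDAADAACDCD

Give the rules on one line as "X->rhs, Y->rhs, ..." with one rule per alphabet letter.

  step 2 ⇒ step 3: DAACDCDBB ⇒ A·BB·BB·DA·A·DA·A·CD·CD
    A ↦ BB
    B ↦ CD
    C ↦ DA
    D ↦ A

A->BB, B->CD, C->DA, D->A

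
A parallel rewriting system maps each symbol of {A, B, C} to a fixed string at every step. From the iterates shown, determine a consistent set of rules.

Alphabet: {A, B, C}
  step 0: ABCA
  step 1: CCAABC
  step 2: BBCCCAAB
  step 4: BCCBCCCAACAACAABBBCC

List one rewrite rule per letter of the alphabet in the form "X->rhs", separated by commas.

A->C, B->CAA, C->B

  step 1 ⇒ step 2: CCAABC ⇒ B·B·C·C·CAA·B
    A ↦ C
    B ↦ CAA
    C ↦ B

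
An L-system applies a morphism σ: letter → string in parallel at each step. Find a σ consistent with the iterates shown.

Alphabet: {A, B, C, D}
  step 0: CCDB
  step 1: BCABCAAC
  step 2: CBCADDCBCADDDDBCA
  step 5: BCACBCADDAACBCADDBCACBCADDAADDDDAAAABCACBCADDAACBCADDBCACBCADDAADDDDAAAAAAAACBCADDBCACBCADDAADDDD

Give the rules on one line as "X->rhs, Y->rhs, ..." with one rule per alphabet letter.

  step 1 ⇒ step 2: BCABCAAC ⇒ C·BCA·DD·C·BCA·DD·DD·BCA
    A ↦ DD
    B ↦ C
    C ↦ BCA
  step 0 ⇒ step 1: CCDB ⇒ BCA·BCA·A·C
    D ↦ A

A->DD, B->C, C->BCA, D->A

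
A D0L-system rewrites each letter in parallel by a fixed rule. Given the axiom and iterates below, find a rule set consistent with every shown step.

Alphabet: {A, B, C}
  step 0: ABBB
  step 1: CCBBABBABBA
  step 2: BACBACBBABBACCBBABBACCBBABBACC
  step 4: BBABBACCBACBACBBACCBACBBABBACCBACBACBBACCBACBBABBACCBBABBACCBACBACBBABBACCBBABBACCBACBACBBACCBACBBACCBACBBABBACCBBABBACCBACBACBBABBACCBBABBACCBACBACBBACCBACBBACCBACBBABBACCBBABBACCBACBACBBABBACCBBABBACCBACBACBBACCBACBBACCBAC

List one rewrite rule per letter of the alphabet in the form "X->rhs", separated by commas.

A->CC, B->BBA, C->BAC

  step 1 ⇒ step 2: CCBBABBABBA ⇒ BAC·BAC·BBA·BBA·CC·BBA·BBA·CC·BBA·BBA·CC
    A ↦ CC
    B ↦ BBA
    C ↦ BAC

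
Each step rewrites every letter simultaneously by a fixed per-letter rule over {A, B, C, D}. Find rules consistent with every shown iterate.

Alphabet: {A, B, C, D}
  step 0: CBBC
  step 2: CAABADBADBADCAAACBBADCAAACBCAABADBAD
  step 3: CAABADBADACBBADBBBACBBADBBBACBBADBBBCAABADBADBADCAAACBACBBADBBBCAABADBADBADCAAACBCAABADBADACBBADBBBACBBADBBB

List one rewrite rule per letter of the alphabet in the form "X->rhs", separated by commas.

  step 2 ⇒ step 3: CAABADBADBADCAAACBBADCAAACBCAABADBAD ⇒ CAA·BAD·BAD·ACB·BAD·BBB·ACB·BAD·BBB·ACB·BAD·BBB·CAA·BAD·BAD·BAD·CAA·ACB·ACB·BAD·BBB·CAA·BAD·BAD·BAD·CAA·ACB·CAA·BAD·BAD·ACB·BAD·BBB·ACB·BAD·BBB
    A ↦ BAD
    B ↦ ACB
    C ↦ CAA
    D ↦ BBB

A->BAD, B->ACB, C->CAA, D->BBB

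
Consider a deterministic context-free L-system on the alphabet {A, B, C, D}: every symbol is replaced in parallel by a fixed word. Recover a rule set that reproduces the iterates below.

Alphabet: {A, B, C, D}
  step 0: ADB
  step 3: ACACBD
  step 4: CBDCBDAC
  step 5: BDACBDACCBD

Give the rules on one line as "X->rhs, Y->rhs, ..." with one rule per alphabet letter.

  step 4 ⇒ step 5: CBDCBDAC ⇒ BD·A·C·BD·A·C·C·BD
    A ↦ C
    B ↦ A
    C ↦ BD
    D ↦ C

A->C, B->A, C->BD, D->C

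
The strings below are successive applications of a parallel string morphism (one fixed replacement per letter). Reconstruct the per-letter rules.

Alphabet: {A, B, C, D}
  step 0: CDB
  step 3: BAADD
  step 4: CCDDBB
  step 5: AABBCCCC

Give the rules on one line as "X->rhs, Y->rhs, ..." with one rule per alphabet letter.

A->D, B->CC, C->A, D->B

  step 4 ⇒ step 5: CCDDBB ⇒ A·A·B·B·CC·CC
    B ↦ CC
    C ↦ A
    D ↦ B
  step 3 ⇒ step 4: BAADD ⇒ CC·D·D·B·B
    A ↦ D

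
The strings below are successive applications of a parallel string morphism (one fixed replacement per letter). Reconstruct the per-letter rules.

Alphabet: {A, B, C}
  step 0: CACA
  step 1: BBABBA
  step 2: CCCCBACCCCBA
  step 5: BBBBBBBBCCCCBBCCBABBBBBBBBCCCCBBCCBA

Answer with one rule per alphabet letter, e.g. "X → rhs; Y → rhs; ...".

  step 1 ⇒ step 2: BBABBA ⇒ CC·CC·BA·CC·CC·BA
    A ↦ BA
    B ↦ CC
  step 0 ⇒ step 1: CACA ⇒ B·BA·B·BA
    C ↦ B

A->BA, B->CC, C->B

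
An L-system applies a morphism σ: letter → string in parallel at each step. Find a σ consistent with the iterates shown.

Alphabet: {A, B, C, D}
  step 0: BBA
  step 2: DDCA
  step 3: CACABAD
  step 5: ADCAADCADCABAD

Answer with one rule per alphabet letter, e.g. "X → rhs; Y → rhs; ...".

A->D, B->A, C->BA, D->CA

  step 2 ⇒ step 3: DDCA ⇒ CA·CA·BA·D
    A ↦ D
    C ↦ BA
    D ↦ CA
    B ↦ A  (constrained at step 0)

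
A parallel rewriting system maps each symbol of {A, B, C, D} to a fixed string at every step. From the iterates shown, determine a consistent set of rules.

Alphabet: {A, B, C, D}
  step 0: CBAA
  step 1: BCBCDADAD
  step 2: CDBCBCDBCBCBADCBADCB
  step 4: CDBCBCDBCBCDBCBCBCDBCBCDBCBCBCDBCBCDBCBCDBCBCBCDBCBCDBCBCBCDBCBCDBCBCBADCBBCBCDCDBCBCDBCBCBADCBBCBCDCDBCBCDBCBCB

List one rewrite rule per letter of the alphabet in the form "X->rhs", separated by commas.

  step 1 ⇒ step 2: BCBCDADAD ⇒ CD·BCB·CD·BCB·CB·AD·CB·AD·CB
    A ↦ AD
    B ↦ CD
    C ↦ BCB
    D ↦ CB

A->AD, B->CD, C->BCB, D->CB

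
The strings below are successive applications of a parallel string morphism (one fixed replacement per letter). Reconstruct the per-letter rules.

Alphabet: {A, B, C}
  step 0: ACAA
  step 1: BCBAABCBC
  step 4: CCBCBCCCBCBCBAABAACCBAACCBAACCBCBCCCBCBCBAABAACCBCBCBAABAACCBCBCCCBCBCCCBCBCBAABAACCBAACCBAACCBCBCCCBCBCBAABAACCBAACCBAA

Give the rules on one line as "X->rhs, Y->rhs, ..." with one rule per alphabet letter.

  step 0 ⇒ step 1: ACAA ⇒ BC·BAA·BC·BC
    A ↦ BC
    C ↦ BAA
    B ↦ CC  (constrained at step 1)

A->BC, B->CC, C->BAA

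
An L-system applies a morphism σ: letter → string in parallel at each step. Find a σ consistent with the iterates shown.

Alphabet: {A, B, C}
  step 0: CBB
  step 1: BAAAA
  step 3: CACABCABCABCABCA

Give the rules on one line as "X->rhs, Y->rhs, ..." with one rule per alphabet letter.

  step 0 ⇒ step 1: CBB ⇒ B·AA·AA
    B ↦ AA
    C ↦ B
    A ↦ CA  (constrained at step 1)

A->CA, B->AA, C->B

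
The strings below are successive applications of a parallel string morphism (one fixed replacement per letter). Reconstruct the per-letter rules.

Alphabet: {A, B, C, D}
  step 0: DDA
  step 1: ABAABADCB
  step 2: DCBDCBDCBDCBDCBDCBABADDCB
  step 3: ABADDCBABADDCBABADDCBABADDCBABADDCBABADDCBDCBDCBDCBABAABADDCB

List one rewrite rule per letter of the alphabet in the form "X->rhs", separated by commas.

  step 2 ⇒ step 3: DCBDCBDCBDCBDCBDCBABADDCB ⇒ ABA·D·DCB·ABA·D·DCB·ABA·D·DCB·ABA·D·DCB·ABA·D·DCB·ABA·D·DCB·DCB·DCB·DCB·ABA·ABA·D·DCB
    A ↦ DCB
    B ↦ DCB
    C ↦ D
    D ↦ ABA

A->DCB, B->DCB, C->D, D->ABA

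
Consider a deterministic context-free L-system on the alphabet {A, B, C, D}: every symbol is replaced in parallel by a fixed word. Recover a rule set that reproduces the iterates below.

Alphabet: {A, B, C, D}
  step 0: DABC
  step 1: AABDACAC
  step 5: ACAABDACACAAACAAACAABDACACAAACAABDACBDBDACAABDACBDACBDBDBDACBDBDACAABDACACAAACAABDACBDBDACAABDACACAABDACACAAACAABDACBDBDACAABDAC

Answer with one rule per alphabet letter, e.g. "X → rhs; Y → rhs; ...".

A->BD, B->AC, C->AC, D->AA

  step 0 ⇒ step 1: DABC ⇒ AA·BD·AC·AC
    A ↦ BD
    B ↦ AC
    C ↦ AC
    D ↦ AA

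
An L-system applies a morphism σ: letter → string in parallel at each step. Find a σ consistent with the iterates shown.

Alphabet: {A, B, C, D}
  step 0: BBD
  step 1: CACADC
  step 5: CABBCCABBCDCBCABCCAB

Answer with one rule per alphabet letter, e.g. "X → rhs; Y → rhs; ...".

  step 0 ⇒ step 1: BBD ⇒ CA·CA·DC
    B ↦ CA
    D ↦ DC
    A ↦ C  (constrained at step 1)
    C ↦ B  (constrained at step 1)

A->C, B->CA, C->B, D->DC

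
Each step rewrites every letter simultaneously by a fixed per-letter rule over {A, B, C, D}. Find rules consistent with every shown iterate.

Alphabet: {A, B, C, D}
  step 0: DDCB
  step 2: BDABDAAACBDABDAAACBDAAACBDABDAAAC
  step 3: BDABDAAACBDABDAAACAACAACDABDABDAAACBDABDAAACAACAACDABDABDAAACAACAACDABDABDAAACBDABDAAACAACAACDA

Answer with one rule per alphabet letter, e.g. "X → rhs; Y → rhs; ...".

A->AAC, B->BDA, C->DA, D->BDA

  step 2 ⇒ step 3: BDABDAAACBDABDAAACBDAAACBDABDAAAC ⇒ BDA·BDA·AAC·BDA·BDA·AAC·AAC·AAC·DA·BDA·BDA·AAC·BDA·BDA·AAC·AAC·AAC·DA·BDA·BDA·AAC·AAC·AAC·DA·BDA·BDA·AAC·BDA·BDA·AAC·AAC·AAC·DA
    A ↦ AAC
    B ↦ BDA
    C ↦ DA
    D ↦ BDA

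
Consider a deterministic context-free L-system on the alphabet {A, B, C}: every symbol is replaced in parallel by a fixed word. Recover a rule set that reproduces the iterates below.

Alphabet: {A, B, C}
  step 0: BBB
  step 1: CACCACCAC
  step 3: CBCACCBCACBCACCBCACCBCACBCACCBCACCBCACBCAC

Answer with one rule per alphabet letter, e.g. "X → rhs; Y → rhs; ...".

  step 0 ⇒ step 1: BBB ⇒ CAC·CAC·CAC
    B ↦ CAC
    A ↦ CA  (constrained at step 1)
    C ↦ CB  (constrained at step 1)

A->CA, B->CAC, C->CB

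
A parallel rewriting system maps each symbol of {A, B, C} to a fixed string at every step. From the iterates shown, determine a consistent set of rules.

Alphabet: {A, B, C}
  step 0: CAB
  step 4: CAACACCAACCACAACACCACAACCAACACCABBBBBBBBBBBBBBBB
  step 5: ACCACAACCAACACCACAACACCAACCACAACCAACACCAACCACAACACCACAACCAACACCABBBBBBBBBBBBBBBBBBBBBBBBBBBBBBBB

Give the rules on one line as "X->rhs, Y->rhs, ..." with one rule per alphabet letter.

  step 4 ⇒ step 5: CAACACCAACCACAACACCACAACCAACACCABBBBBBBBBBBBBBBB ⇒ AC·CA·CA·AC·CA·AC·AC·CA·CA·AC·AC·CA·AC·CA·CA·AC·CA·AC·AC·CA·AC·CA·CA·AC·AC·CA·CA·AC·CA·AC·AC·CA·BB·BB·BB·BB·BB·BB·BB·BB·BB·BB·BB·BB·BB·BB·BB·BB
    A ↦ CA
    B ↦ BB
    C ↦ AC

A->CA, B->BB, C->AC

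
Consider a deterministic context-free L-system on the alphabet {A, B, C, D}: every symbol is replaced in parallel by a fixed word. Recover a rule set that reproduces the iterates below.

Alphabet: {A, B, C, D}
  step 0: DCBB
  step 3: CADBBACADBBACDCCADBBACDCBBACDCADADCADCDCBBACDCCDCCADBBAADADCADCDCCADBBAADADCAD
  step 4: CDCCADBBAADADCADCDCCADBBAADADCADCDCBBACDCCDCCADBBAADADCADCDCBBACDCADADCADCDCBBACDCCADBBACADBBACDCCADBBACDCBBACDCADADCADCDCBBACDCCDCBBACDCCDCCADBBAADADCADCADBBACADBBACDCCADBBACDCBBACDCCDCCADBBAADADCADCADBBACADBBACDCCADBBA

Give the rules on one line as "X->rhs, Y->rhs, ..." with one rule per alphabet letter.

A->CAD, B->AD, C->CDC, D->BBA

  step 3 ⇒ step 4: CADBBACADBBACDCCADBBACDCBBACDCADADCADCDCBBACDCCDCCADBBAADADCADCDCCADBBAADADCAD ⇒ CDC·CAD·BBA·AD·AD·CAD·CDC·CAD·BBA·AD·AD·CAD·CDC·BBA·CDC·CDC·CAD·BBA·AD·AD·CAD·CDC·BBA·CDC·AD·AD·CAD·CDC·BBA·CDC·CAD·BBA·CAD·BBA·CDC·CAD·BBA·CDC·BBA·CDC·AD·AD·CAD·CDC·BBA·CDC·CDC·BBA·CDC·CDC·CAD·BBA·AD·AD·CAD·CAD·BBA·CAD·BBA·CDC·CAD·BBA·CDC·BBA·CDC·CDC·CAD·BBA·AD·AD·CAD·CAD·BBA·CAD·BBA·CDC·CAD·BBA
    A ↦ CAD
    B ↦ AD
    C ↦ CDC
    D ↦ BBA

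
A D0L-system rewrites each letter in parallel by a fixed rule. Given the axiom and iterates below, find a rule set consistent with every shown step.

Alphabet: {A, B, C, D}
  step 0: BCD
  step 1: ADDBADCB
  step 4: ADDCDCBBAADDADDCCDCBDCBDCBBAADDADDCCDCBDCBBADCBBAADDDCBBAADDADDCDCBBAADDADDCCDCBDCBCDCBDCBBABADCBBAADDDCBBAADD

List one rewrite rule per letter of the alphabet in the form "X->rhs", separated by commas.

  step 0 ⇒ step 1: BCD ⇒ ADD·BA·DCB
    B ↦ ADD
    C ↦ BA
    D ↦ DCB
    A ↦ C  (constrained at step 1)

A->C, B->ADD, C->BA, D->DCB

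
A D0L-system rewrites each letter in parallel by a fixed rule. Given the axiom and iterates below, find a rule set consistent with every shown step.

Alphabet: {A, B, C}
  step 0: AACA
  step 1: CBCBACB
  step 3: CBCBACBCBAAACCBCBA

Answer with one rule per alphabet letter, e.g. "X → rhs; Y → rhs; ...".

  step 0 ⇒ step 1: AACA ⇒ CB·CB·A·CB
    A ↦ CB
    C ↦ A
    B ↦ AC  (constrained at step 1)

A->CB, B->AC, C->A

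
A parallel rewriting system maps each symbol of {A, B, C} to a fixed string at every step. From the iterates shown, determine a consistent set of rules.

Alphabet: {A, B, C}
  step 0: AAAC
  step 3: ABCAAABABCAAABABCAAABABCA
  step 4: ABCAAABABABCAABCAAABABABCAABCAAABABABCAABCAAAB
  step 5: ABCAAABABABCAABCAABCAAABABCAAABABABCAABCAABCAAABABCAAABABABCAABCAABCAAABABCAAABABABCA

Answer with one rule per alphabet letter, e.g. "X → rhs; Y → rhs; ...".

A->AB, B->CA, C->A

  step 4 ⇒ step 5: ABCAAABABABCAABCAAABABABCAABCAAABABABCAABCAAAB ⇒ AB·CA·A·AB·AB·AB·CA·AB·CA·AB·CA·A·AB·AB·CA·A·AB·AB·AB·CA·AB·CA·AB·CA·A·AB·AB·CA·A·AB·AB·AB·CA·AB·CA·AB·CA·A·AB·AB·CA·A·AB·AB·AB·CA
    A ↦ AB
    B ↦ CA
    C ↦ A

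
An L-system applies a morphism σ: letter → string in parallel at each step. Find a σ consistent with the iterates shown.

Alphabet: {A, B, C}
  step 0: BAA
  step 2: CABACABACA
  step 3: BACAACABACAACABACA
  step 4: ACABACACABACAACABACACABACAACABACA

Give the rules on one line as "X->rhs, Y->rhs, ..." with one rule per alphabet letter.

  step 3 ⇒ step 4: BACAACABACAACABACA ⇒ A·CA·BA·CA·CA·BA·CA·A·CA·BA·CA·CA·BA·CA·A·CA·BA·CA
    A ↦ CA
    B ↦ A
    C ↦ BA

A->CA, B->A, C->BA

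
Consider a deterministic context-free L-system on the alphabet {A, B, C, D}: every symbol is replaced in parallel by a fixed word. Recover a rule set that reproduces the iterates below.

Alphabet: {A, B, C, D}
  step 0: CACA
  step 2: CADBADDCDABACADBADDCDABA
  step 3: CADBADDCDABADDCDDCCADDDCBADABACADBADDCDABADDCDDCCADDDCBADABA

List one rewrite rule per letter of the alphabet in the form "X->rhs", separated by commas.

  step 2 ⇒ step 3: CADBADDCDABACADBADDCDABA ⇒ CAD·BA·DDC·DA·BA·DDC·DDC·CAD·DDC·BA·DA·BA·CAD·BA·DDC·DA·BA·DDC·DDC·CAD·DDC·BA·DA·BA
    A ↦ BA
    B ↦ DA
    C ↦ CAD
    D ↦ DDC

A->BA, B->DA, C->CAD, D->DDC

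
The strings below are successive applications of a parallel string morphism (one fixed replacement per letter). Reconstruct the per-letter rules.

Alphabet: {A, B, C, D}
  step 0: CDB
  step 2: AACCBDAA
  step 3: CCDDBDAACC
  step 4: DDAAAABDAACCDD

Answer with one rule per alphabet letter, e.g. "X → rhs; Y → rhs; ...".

A->C, B->BD, C->D, D->AA

  step 3 ⇒ step 4: CCDDBDAACC ⇒ D·D·AA·AA·BD·AA·C·C·D·D
    A ↦ C
    B ↦ BD
    C ↦ D
    D ↦ AA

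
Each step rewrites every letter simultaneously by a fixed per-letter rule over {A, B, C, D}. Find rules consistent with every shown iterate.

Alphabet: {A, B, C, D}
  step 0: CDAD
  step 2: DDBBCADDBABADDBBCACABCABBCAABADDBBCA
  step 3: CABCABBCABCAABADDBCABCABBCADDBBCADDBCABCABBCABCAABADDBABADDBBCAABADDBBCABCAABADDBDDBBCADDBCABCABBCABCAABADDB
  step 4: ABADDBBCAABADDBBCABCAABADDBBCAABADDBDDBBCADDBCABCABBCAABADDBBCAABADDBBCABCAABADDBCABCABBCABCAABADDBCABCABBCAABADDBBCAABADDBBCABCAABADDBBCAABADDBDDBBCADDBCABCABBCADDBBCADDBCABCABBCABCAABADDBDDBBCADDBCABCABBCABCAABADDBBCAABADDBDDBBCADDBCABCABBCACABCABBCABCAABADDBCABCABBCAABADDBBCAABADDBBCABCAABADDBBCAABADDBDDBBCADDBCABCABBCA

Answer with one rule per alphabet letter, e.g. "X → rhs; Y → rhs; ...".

  step 3 ⇒ step 4: CABCABBCABCAABADDBCABCABBCADDBBCADDBCABCABBCABCAABADDBABADDBBCAABADDBBCABCAABADDBDDBBCADDBCABCABBCABCAABADDB ⇒ ABA·DDB·BCA·ABA·DDB·BCA·BCA·ABA·DDB·BCA·ABA·DDB·DDB·BCA·DDB·CAB·CAB·BCA·ABA·DDB·BCA·ABA·DDB·BCA·BCA·ABA·DDB·CAB·CAB·BCA·BCA·ABA·DDB·CAB·CAB·BCA·ABA·DDB·BCA·ABA·DDB·BCA·BCA·ABA·DDB·BCA·ABA·DDB·DDB·BCA·DDB·CAB·CAB·BCA·DDB·BCA·DDB·CAB·CAB·BCA·BCA·ABA·DDB·DDB·BCA·DDB·CAB·CAB·BCA·BCA·ABA·DDB·BCA·ABA·DDB·DDB·BCA·DDB·CAB·CAB·BCA·CAB·CAB·BCA·BCA·ABA·DDB·CAB·CAB·BCA·ABA·DDB·BCA·ABA·DDB·BCA·BCA·ABA·DDB·BCA·ABA·DDB·DDB·BCA·DDB·CAB·CAB·BCA
    A ↦ DDB
    B ↦ BCA
    C ↦ ABA
    D ↦ CAB

A->DDB, B->BCA, C->ABA, D->CAB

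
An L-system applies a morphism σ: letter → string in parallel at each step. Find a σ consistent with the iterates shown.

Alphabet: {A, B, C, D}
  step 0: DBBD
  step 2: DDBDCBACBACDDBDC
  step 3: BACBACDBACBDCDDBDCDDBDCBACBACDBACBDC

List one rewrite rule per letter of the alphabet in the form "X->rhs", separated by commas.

  step 2 ⇒ step 3: DDBDCBACBACDDBDC ⇒ BAC·BAC·D·BAC·BDC·D·D·BDC·D·D·BDC·BAC·BAC·D·BAC·BDC
    A ↦ D
    B ↦ D
    C ↦ BDC
    D ↦ BAC

A->D, B->D, C->BDC, D->BAC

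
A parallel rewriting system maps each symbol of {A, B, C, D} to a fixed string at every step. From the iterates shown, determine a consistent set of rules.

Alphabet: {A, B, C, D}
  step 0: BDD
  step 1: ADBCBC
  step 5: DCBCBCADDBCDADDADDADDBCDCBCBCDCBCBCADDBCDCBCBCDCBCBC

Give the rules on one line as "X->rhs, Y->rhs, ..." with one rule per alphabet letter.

  step 0 ⇒ step 1: BDD ⇒ AD·BC·BC
    B ↦ AD
    D ↦ BC
    A ↦ DC  (constrained at step 1)
    C ↦ D  (constrained at step 1)

A->DC, B->AD, C->D, D->BC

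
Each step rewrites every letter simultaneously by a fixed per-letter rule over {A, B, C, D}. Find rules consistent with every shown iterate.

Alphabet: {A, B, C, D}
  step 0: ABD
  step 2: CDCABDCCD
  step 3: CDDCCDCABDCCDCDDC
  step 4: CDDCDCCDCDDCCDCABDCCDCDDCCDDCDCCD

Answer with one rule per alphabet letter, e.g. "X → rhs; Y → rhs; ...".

A->C, B->AB, C->CD, D->DC

  step 3 ⇒ step 4: CDDCCDCABDCCDCDDC ⇒ CD·DC·DC·CD·CD·DC·CD·C·AB·DC·CD·CD·DC·CD·DC·DC·CD
    A ↦ C
    B ↦ AB
    C ↦ CD
    D ↦ DC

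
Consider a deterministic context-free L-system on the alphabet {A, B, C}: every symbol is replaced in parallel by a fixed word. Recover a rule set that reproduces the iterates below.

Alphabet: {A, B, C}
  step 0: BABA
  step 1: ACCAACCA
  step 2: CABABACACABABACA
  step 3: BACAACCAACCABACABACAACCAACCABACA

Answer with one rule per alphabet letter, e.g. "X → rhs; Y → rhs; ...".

A->CA, B->AC, C->BA

  step 2 ⇒ step 3: CABABACACABABACA ⇒ BA·CA·AC·CA·AC·CA·BA·CA·BA·CA·AC·CA·AC·CA·BA·CA
    A ↦ CA
    B ↦ AC
    C ↦ BA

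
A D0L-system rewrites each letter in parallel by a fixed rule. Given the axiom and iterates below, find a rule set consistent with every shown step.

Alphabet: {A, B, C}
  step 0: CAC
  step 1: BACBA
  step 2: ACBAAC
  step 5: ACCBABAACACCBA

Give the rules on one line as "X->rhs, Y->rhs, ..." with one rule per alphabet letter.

  step 1 ⇒ step 2: BACBA ⇒ A·C·BA·A·C
    A ↦ C
    B ↦ A
    C ↦ BA

A->C, B->A, C->BA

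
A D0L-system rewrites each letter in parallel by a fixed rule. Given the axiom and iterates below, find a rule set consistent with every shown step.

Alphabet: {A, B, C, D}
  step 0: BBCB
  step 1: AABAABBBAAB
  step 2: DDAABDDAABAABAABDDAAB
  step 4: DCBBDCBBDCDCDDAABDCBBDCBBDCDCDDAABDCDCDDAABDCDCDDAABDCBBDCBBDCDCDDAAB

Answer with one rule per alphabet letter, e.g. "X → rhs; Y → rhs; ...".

  step 1 ⇒ step 2: AABAABBBAAB ⇒ D·D·AAB·D·D·AAB·AAB·AAB·D·D·AAB
    A ↦ D
    B ↦ AAB
  step 0 ⇒ step 1: BBCB ⇒ AAB·AAB·BB·AAB
    C ↦ BB
    D ↦ DC  (constrained at step 2)

A->D, B->AAB, C->BB, D->DC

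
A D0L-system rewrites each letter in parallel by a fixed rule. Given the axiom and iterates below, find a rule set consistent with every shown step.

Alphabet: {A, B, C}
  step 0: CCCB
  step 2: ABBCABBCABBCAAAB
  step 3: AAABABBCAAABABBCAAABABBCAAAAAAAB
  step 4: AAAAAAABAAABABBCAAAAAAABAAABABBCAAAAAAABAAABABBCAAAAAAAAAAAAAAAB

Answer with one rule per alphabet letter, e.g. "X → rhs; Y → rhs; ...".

A->AA, B->AB, C->BC

  step 3 ⇒ step 4: AAABABBCAAABABBCAAABABBCAAAAAAAB ⇒ AA·AA·AA·AB·AA·AB·AB·BC·AA·AA·AA·AB·AA·AB·AB·BC·AA·AA·AA·AB·AA·AB·AB·BC·AA·AA·AA·AA·AA·AA·AA·AB
    A ↦ AA
    B ↦ AB
    C ↦ BC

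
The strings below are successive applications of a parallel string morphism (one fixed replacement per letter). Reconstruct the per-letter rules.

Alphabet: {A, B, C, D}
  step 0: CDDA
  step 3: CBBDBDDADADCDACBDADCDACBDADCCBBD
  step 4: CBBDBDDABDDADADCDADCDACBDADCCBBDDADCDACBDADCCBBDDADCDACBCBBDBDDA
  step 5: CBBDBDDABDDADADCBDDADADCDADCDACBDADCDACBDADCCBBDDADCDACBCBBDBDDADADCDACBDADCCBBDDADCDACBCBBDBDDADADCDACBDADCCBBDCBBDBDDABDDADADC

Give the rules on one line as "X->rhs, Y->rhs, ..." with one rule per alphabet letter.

A->DC, B->BD, C->CB, D->DA

  step 4 ⇒ step 5: CBBDBDDABDDADADCDADCDACBDADCCBBDDADCDACBDADCCBBDDADCDACBCBBDBDDA ⇒ CB·BD·BD·DA·BD·DA·DA·DC·BD·DA·DA·DC·DA·DC·DA·CB·DA·DC·DA·CB·DA·DC·CB·BD·DA·DC·DA·CB·CB·BD·BD·DA·DA·DC·DA·CB·DA·DC·CB·BD·DA·DC·DA·CB·CB·BD·BD·DA·DA·DC·DA·CB·DA·DC·CB·BD·CB·BD·BD·DA·BD·DA·DA·DC
    A ↦ DC
    B ↦ BD
    C ↦ CB
    D ↦ DA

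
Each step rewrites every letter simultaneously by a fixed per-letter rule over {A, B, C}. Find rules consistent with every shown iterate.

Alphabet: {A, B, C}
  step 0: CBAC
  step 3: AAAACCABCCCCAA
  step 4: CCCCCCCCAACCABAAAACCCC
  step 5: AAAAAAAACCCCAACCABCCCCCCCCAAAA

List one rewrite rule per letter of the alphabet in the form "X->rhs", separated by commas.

A->CC, B->AB, C->A

  step 4 ⇒ step 5: CCCCCCCCAACCABAAAACCCC ⇒ A·A·A·A·A·A·A·A·CC·CC·A·A·CC·AB·CC·CC·CC·CC·A·A·A·A
    A ↦ CC
    B ↦ AB
    C ↦ A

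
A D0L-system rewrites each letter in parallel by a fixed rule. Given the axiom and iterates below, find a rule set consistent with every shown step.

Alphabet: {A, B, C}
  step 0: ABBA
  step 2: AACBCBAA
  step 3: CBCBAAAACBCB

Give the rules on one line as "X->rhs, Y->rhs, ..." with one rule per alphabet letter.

A->CB, B->A, C->A

  step 2 ⇒ step 3: AACBCBAA ⇒ CB·CB·A·A·A·A·CB·CB
    A ↦ CB
    B ↦ A
    C ↦ A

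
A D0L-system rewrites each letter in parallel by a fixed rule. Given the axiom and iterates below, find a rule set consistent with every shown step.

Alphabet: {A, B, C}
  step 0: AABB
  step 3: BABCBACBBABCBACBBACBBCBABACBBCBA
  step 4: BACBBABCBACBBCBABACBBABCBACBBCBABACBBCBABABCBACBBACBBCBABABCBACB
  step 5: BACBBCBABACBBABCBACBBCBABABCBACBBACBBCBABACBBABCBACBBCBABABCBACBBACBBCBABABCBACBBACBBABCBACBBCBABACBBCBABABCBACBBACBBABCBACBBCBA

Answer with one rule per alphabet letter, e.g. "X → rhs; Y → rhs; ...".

  step 4 ⇒ step 5: BACBBABCBACBBCBABACBBABCBACBBCBABACBBCBABABCBACBBACBBCBABABCBACB ⇒ BA·CB·BC·BA·BA·CB·BA·BC·BA·CB·BC·BA·BA·BC·BA·CB·BA·CB·BC·BA·BA·CB·BA·BC·BA·CB·BC·BA·BA·BC·BA·CB·BA·CB·BC·BA·BA·BC·BA·CB·BA·CB·BA·BC·BA·CB·BC·BA·BA·CB·BC·BA·BA·BC·BA·CB·BA·CB·BA·BC·BA·CB·BC·BA
    A ↦ CB
    B ↦ BA
    C ↦ BC

A->CB, B->BA, C->BC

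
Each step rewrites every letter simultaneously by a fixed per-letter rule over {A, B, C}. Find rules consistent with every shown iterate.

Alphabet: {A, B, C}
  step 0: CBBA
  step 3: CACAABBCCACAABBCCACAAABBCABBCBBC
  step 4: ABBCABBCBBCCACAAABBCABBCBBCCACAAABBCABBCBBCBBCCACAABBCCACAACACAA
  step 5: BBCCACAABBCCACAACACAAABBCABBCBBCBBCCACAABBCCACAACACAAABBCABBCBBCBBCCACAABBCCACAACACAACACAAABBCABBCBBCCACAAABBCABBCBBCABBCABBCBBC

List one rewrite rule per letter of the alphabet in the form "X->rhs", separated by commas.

A->BBC, B->CA, C->A

  step 4 ⇒ step 5: ABBCABBCBBCCACAAABBCABBCBBCCACAAABBCABBCBBCBBCCACAABBCCACAACACAA ⇒ BBC·CA·CA·A·BBC·CA·CA·A·CA·CA·A·A·BBC·A·BBC·BBC·BBC·CA·CA·A·BBC·CA·CA·A·CA·CA·A·A·BBC·A·BBC·BBC·BBC·CA·CA·A·BBC·CA·CA·A·CA·CA·A·CA·CA·A·A·BBC·A·BBC·BBC·CA·CA·A·A·BBC·A·BBC·BBC·A·BBC·A·BBC·BBC
    A ↦ BBC
    B ↦ CA
    C ↦ A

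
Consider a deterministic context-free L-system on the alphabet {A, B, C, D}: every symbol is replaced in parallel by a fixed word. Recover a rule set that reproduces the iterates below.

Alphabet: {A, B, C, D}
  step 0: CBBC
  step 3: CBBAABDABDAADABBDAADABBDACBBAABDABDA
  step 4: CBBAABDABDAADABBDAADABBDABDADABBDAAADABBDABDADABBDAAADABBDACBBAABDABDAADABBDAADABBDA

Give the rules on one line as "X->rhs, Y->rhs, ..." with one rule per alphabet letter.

  step 3 ⇒ step 4: CBBAABDABDAADABBDAADABBDACBBAABDABDA ⇒ CBB·A·A·BDA·BDA·A·DAB·BDA·A·DAB·BDA·BDA·DAB·BDA·A·A·DAB·BDA·BDA·DAB·BDA·A·A·DAB·BDA·CBB·A·A·BDA·BDA·A·DAB·BDA·A·DAB·BDA
    A ↦ BDA
    B ↦ A
    C ↦ CBB
    D ↦ DAB

A->BDA, B->A, C->CBB, D->DAB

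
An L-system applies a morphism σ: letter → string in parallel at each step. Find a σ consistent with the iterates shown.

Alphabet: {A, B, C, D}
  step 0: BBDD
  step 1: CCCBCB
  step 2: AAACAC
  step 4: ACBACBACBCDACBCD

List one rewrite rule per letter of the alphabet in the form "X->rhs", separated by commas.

  step 1 ⇒ step 2: CCCBCB ⇒ A·A·A·C·A·C
    B ↦ C
    C ↦ A
    A ↦ CD  (constrained at step 2)
  step 0 ⇒ step 1: BBDD ⇒ C·C·CB·CB
    D ↦ CB

A->CD, B->C, C->A, D->CB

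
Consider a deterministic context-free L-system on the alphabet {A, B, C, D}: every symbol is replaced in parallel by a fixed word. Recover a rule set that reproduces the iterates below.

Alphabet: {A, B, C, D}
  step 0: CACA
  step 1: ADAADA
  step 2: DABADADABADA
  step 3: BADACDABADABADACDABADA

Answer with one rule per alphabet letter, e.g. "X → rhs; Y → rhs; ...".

  step 2 ⇒ step 3: DABADADABADA ⇒ BA·DA·C·DA·BA·DA·BA·DA·C·DA·BA·DA
    A ↦ DA
    B ↦ C
    D ↦ BA
  step 0 ⇒ step 1: CACA ⇒ A·DA·A·DA
    C ↦ A

A->DA, B->C, C->A, D->BA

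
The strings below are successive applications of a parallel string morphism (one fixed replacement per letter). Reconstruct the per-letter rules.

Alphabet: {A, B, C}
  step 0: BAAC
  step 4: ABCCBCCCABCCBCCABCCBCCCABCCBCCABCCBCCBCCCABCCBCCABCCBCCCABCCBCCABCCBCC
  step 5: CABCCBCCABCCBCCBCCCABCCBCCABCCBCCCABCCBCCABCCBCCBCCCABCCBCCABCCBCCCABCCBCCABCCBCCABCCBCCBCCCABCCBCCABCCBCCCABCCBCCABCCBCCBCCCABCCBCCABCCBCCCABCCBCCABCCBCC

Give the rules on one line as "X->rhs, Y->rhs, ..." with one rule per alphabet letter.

  step 4 ⇒ step 5: ABCCBCCCABCCBCCABCCBCCCABCCBCCABCCBCCBCCCABCCBCCABCCBCCCABCCBCCABCCBCC ⇒ C·A·BCC·BCC·A·BCC·BCC·BCC·C·A·BCC·BCC·A·BCC·BCC·C·A·BCC·BCC·A·BCC·BCC·BCC·C·A·BCC·BCC·A·BCC·BCC·C·A·BCC·BCC·A·BCC·BCC·A·BCC·BCC·BCC·C·A·BCC·BCC·A·BCC·BCC·C·A·BCC·BCC·A·BCC·BCC·BCC·C·A·BCC·BCC·A·BCC·BCC·C·A·BCC·BCC·A·BCC·BCC
    A ↦ C
    B ↦ A
    C ↦ BCC

A->C, B->A, C->BCC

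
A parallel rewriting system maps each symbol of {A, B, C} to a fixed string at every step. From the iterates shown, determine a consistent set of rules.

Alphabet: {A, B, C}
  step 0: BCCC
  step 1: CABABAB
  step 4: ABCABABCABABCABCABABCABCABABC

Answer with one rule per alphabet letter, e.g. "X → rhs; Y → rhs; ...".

  step 0 ⇒ step 1: BCCC ⇒ C·AB·AB·AB
    B ↦ C
    C ↦ AB
    A ↦ AB  (constrained at step 1)

A->AB, B->C, C->AB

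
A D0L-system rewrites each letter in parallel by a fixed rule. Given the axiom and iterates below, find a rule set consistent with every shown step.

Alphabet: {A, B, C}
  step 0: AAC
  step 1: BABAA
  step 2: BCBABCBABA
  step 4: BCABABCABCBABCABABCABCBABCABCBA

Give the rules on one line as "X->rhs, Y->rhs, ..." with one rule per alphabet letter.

A->BA, B->BC, C->A

  step 1 ⇒ step 2: BABAA ⇒ BC·BA·BC·BA·BA
    A ↦ BA
    B ↦ BC
  step 0 ⇒ step 1: AAC ⇒ BA·BA·A
    C ↦ A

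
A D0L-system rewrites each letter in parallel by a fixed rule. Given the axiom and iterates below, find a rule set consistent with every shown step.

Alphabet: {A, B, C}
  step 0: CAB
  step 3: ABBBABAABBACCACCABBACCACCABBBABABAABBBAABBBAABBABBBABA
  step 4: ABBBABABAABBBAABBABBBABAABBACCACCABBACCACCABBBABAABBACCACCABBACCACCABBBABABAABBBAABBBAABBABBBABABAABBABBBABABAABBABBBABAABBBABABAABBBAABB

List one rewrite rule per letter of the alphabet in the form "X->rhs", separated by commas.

A->ABB, B->BA, C->ACC

  step 3 ⇒ step 4: ABBBABAABBACCACCABBACCACCABBBABABAABBBAABBBAABBABBBABA ⇒ ABB·BA·BA·BA·ABB·BA·ABB·ABB·BA·BA·ABB·ACC·ACC·ABB·ACC·ACC·ABB·BA·BA·ABB·ACC·ACC·ABB·ACC·ACC·ABB·BA·BA·BA·ABB·BA·ABB·BA·ABB·ABB·BA·BA·BA·ABB·ABB·BA·BA·BA·ABB·ABB·BA·BA·ABB·BA·BA·BA·ABB·BA·ABB
    A ↦ ABB
    B ↦ BA
    C ↦ ACC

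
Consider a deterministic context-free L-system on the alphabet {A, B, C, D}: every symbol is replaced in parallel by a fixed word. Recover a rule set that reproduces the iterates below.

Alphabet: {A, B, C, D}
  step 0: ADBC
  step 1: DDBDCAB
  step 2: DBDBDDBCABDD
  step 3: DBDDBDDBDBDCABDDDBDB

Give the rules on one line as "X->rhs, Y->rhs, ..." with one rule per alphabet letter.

  step 2 ⇒ step 3: DBDBDDBCABDD ⇒ DB·D·DB·D·DB·DB·D·CAB·D·D·DB·DB
    A ↦ D
    B ↦ D
    C ↦ CAB
    D ↦ DB

A->D, B->D, C->CAB, D->DB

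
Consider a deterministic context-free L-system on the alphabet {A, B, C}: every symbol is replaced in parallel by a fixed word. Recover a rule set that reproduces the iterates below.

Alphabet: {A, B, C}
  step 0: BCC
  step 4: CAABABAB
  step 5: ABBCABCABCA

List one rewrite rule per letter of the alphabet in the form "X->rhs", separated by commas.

  step 4 ⇒ step 5: CAABABAB ⇒ A·B·B·CA·B·CA·B·CA
    A ↦ B
    B ↦ CA
    C ↦ A

A->B, B->CA, C->A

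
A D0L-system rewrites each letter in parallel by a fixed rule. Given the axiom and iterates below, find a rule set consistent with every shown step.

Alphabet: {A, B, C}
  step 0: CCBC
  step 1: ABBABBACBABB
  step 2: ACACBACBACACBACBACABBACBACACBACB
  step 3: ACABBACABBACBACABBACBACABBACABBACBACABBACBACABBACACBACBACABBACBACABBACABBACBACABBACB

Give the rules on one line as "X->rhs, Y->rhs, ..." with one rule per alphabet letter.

  step 2 ⇒ step 3: ACACBACBACACBACBACABBACBACACBACB ⇒ AC·ABB·AC·ABB·ACB·AC·ABB·ACB·AC·ABB·AC·ABB·ACB·AC·ABB·ACB·AC·ABB·AC·ACB·ACB·AC·ABB·ACB·AC·ABB·AC·ABB·ACB·AC·ABB·ACB
    A ↦ AC
    B ↦ ACB
    C ↦ ABB

A->AC, B->ACB, C->ABB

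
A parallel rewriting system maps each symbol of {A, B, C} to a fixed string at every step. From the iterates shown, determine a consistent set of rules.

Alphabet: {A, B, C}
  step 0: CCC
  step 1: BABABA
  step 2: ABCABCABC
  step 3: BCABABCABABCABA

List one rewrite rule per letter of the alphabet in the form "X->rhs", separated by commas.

  step 2 ⇒ step 3: ABCABCABC ⇒ BC·A·BA·BC·A·BA·BC·A·BA
    A ↦ BC
    B ↦ A
    C ↦ BA

A->BC, B->A, C->BA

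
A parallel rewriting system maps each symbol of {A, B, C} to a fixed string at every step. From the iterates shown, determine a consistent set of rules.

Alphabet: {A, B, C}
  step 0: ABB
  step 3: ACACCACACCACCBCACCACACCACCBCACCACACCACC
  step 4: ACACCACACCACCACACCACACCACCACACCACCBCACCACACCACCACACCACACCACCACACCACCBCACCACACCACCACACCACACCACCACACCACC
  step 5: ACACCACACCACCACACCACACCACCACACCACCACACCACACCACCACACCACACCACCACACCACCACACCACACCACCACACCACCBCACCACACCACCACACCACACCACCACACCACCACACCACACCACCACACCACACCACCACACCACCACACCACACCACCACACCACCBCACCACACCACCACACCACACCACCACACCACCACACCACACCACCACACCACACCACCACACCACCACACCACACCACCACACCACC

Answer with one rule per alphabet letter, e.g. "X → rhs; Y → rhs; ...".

A->AC, B->BC, C->ACC

  step 4 ⇒ step 5: ACACCACACCACCACACCACACCACCACACCACCBCACCACACCACCACACCACACCACCACACCACCBCACCACACCACCACACCACACCACCACACCACC ⇒ AC·ACC·AC·ACC·ACC·AC·ACC·AC·ACC·ACC·AC·ACC·ACC·AC·ACC·AC·ACC·ACC·AC·ACC·AC·ACC·ACC·AC·ACC·ACC·AC·ACC·AC·ACC·ACC·AC·ACC·ACC·BC·ACC·AC·ACC·ACC·AC·ACC·AC·ACC·ACC·AC·ACC·ACC·AC·ACC·AC·ACC·ACC·AC·ACC·AC·ACC·ACC·AC·ACC·ACC·AC·ACC·AC·ACC·ACC·AC·ACC·ACC·BC·ACC·AC·ACC·ACC·AC·ACC·AC·ACC·ACC·AC·ACC·ACC·AC·ACC·AC·ACC·ACC·AC·ACC·AC·ACC·ACC·AC·ACC·ACC·AC·ACC·AC·ACC·ACC·AC·ACC·ACC
    A ↦ AC
    B ↦ BC
    C ↦ ACC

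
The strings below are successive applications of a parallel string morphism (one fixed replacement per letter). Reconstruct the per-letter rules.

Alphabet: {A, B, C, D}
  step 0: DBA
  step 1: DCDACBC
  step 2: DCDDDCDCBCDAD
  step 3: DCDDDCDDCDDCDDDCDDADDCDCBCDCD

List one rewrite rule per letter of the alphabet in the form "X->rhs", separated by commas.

  step 2 ⇒ step 3: DCDDDCDCBCDAD ⇒ DCD·D·DCD·DCD·DCD·D·DCD·D·A·D·DCD·CBC·DCD
    A ↦ CBC
    B ↦ A
    C ↦ D
    D ↦ DCD

A->CBC, B->A, C->D, D->DCD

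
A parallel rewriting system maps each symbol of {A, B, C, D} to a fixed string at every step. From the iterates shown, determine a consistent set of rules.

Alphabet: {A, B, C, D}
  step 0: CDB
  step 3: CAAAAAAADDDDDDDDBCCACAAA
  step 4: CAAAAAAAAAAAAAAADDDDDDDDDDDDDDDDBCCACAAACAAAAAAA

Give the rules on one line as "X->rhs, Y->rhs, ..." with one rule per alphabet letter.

A->AA, B->BC, C->CA, D->DD

  step 3 ⇒ step 4: CAAAAAAADDDDDDDDBCCACAAA ⇒ CA·AA·AA·AA·AA·AA·AA·AA·DD·DD·DD·DD·DD·DD·DD·DD·BC·CA·CA·AA·CA·AA·AA·AA
    A ↦ AA
    B ↦ BC
    C ↦ CA
    D ↦ DD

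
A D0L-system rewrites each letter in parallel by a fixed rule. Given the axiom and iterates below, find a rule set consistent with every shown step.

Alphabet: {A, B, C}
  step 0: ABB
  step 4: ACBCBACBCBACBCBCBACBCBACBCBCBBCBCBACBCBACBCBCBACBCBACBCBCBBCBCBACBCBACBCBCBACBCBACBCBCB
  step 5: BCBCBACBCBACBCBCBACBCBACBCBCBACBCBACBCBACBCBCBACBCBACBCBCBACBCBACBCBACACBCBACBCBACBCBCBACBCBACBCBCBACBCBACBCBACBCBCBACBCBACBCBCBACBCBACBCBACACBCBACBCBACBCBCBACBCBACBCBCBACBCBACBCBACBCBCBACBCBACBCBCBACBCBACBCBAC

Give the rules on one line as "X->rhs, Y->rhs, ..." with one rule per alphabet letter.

A->BC, B->AC, C->BCB

  step 4 ⇒ step 5: ACBCBACBCBACBCBCBACBCBACBCBCBBCBCBACBCBACBCBCBACBCBACBCBCBBCBCBACBCBACBCBCBACBCBACBCBCB ⇒ BC·BCB·AC·BCB·AC·BC·BCB·AC·BCB·AC·BC·BCB·AC·BCB·AC·BCB·AC·BC·BCB·AC·BCB·AC·BC·BCB·AC·BCB·AC·BCB·AC·AC·BCB·AC·BCB·AC·BC·BCB·AC·BCB·AC·BC·BCB·AC·BCB·AC·BCB·AC·BC·BCB·AC·BCB·AC·BC·BCB·AC·BCB·AC·BCB·AC·AC·BCB·AC·BCB·AC·BC·BCB·AC·BCB·AC·BC·BCB·AC·BCB·AC·BCB·AC·BC·BCB·AC·BCB·AC·BC·BCB·AC·BCB·AC·BCB·AC
    A ↦ BC
    B ↦ AC
    C ↦ BCB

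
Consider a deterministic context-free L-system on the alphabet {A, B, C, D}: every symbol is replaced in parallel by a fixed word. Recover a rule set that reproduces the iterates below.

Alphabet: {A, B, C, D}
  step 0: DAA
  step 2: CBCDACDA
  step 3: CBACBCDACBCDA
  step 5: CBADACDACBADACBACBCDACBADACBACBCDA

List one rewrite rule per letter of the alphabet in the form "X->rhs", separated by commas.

  step 2 ⇒ step 3: CBCDACDA ⇒ CB·A·CB·C·DA·CB·C·DA
    A ↦ DA
    B ↦ A
    C ↦ CB
    D ↦ C

A->DA, B->A, C->CB, D->C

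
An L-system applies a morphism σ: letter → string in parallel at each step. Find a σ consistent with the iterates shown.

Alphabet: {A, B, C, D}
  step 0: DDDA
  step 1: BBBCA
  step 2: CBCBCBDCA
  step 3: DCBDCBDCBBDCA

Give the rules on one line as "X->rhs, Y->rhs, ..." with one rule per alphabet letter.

A->CA, B->CB, C->D, D->B

  step 2 ⇒ step 3: CBCBCBDCA ⇒ D·CB·D·CB·D·CB·B·D·CA
    A ↦ CA
    B ↦ CB
    C ↦ D
    D ↦ B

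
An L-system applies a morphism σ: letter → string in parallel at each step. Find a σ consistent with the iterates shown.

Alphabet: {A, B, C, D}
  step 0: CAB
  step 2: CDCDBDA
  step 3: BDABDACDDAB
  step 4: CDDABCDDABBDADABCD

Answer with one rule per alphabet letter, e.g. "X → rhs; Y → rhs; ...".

A->B, B->CD, C->B, D->DA

  step 3 ⇒ step 4: BDABDACDDAB ⇒ CD·DA·B·CD·DA·B·B·DA·DA·B·CD
    A ↦ B
    B ↦ CD
    C ↦ B
    D ↦ DA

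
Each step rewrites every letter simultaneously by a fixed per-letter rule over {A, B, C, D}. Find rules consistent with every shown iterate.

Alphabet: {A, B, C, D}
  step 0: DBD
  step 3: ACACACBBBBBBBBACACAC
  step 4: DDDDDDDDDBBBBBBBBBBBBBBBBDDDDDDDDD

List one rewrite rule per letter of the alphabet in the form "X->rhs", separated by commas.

  step 3 ⇒ step 4: ACACACBBBBBBBBACACAC ⇒ D·DD·D·DD·D·DD·BB·BB·BB·BB·BB·BB·BB·BB·D·DD·D·DD·D·DD
    A ↦ D
    B ↦ BB
    C ↦ DD
    D ↦ AC  (constrained at step 0)

A->D, B->BB, C->DD, D->AC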